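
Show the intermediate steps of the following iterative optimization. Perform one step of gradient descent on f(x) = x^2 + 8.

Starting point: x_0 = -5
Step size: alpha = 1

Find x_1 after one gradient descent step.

f(x) = x^2 + 8
f'(x) = 2x + 0
f'(-5) = 2*-5 + (0) = -10
x_1 = x_0 - alpha * f'(x_0) = -5 - 1 * -10 = 5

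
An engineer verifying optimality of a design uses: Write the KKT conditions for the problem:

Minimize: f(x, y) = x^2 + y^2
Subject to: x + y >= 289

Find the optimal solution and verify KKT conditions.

KKT conditions for min x^2 + y^2 s.t. x + y >= 289:
Stationarity: 2x = mu, 2y = mu
So x = y = mu/2.
Complementary slackness: mu*(x + y - 289) = 0
Primal feasibility: x + y >= 289; dual feasibility: mu >= 0
If mu = 0 then x = y = 0, but 0 + 0 < 289 is infeasible, so the constraint is active.
Constraint active: x + y = 2*(mu/2) = 289 => mu = 289
x = y = 289/2, f = 83521/2
Verify: stationarity 2*(289/2) = 289 = mu; primal 289/2 + 289/2 = 289 >= 289; dual mu = 289 >= 0; complementary slackness 289*(289 - 289) = 0. All KKT conditions hold.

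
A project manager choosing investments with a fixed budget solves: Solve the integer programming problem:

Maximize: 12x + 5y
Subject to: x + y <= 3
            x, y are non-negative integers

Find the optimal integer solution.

Objective: 12x + 5y, constraint: x + y <= 3
Coefficient of x is 12 >= coefficient of y is 5, so allocate the entire budget to x.
Optimal: x = 3, y = 0, value = 36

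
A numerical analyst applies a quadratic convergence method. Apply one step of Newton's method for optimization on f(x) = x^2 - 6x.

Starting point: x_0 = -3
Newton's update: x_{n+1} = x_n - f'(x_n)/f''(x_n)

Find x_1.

f(x) = x^2 - 6x
f'(x) = 2x + (-6), f''(x) = 2
Newton step: x_1 = x_0 - f'(x_0)/f''(x_0)
f'(-3) = -12
x_1 = -3 - -12/2 = 3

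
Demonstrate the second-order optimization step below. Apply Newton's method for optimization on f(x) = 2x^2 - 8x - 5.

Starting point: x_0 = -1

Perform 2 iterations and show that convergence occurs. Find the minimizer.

f(x) = 2x^2 - 8x - 5, f'(x) = 4x + (-8), f''(x) = 4
Step 1: f'(-1) = -12, x_1 = -1 - -12/4 = 2
Step 2: f'(2) = 0, x_2 = 2 (converged)
Newton's method converges in 1 step for quadratics.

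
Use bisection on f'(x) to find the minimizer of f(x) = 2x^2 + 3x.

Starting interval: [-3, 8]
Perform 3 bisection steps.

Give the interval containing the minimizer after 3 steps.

Finding critical point of f(x) = 2x^2 + 3x using bisection on f'(x) = 4x + 3.
f'(x) = 0 when x = -3/4.
Starting interval: [-3, 8]
Step 1: mid = 5/2, f'(mid) = 13, new interval = [-3, 5/2]
Step 2: mid = -1/4, f'(mid) = 2, new interval = [-3, -1/4]
Step 3: mid = -13/8, f'(mid) = -7/2, new interval = [-13/8, -1/4]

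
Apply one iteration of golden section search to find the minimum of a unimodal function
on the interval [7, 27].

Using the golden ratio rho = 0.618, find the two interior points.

Golden section search on [7, 27].
Golden ratio rho = 0.618 (approx).
Interior points:
  x_1 = 7 + (1-0.618)*20 = 14.6400
  x_2 = 7 + 0.618*20 = 19.3600
Compare f(x_1) and f(x_2) to determine which subinterval to keep.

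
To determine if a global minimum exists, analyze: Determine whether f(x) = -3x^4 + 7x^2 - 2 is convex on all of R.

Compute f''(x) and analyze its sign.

f(x) = -3x^4 + 7x^2 - 2
f'(x) = -12x^3 + 14x
f''(x) = -36x^2 + 14
f''(x) = -36x^2 + 14 -> -inf as |x| -> inf
Therefore, f is not globally convex on R.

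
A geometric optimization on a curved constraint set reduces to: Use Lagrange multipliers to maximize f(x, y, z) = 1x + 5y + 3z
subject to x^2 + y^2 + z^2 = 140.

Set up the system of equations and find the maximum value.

Lagrange conditions: 1 = 2*lambda*x, 5 = 2*lambda*y, 3 = 2*lambda*z
So x:1 = y:5 = z:3, i.e. x = 1t, y = 5t, z = 3t
Constraint: t^2*(1^2 + 5^2 + 3^2) = 140
  t^2 * 35 = 140  =>  t = sqrt(4)
Maximum = 1*1t + 5*5t + 3*3t = 35*sqrt(4) = 70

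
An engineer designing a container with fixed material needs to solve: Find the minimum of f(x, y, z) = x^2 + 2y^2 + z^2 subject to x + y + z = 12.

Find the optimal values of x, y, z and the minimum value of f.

Using Lagrange multipliers on f = x^2 + 2y^2 + z^2 with constraint x + y + z = 12:
Conditions: 2*1*x = lambda, 2*2*y = lambda, 2*1*z = lambda
So x = lambda/2, y = lambda/4, z = lambda/2
Substituting into constraint: lambda * (5/4) = 12
lambda = 48/5
x = 24/5, y = 12/5, z = 24/5
Minimum value = 288/5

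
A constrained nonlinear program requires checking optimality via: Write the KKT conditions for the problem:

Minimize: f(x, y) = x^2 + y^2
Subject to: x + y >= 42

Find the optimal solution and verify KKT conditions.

KKT conditions for min x^2 + y^2 s.t. x + y >= 42:
Stationarity: 2x = mu, 2y = mu
So x = y = mu/2.
Complementary slackness: mu*(x + y - 42) = 0
Primal feasibility: x + y >= 42; dual feasibility: mu >= 0
If mu = 0 then x = y = 0, but 0 + 0 < 42 is infeasible, so the constraint is active.
Constraint active: x + y = 2*(mu/2) = 42 => mu = 42
x = y = 21, f = 882
Verify: stationarity 2*21 = 42 = mu; primal 21 + 21 = 42 >= 42; dual mu = 42 >= 0; complementary slackness 42*(42 - 42) = 0. All KKT conditions hold.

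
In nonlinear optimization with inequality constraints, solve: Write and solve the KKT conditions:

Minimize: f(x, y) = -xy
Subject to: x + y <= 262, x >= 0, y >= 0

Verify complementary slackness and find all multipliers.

Problem: min -xy s.t. x + y <= 262 (multiplier lambda), x >= 0 (mu_x), y >= 0 (mu_y)
KKT stationarity: -y + lambda - mu_x = 0, -x + lambda - mu_y = 0, with lambda, mu_x, mu_y >= 0
Complementary slackness: lambda*(x + y - 262) = 0, mu_x*x = 0, mu_y*y = 0
If lambda = 0: y = -mu_x <= 0 and x = -mu_y <= 0 force x = y = 0 with f = 0; but x = y = 131 is feasible with f = -17161 < 0, so this is not the minimum. Hence lambda > 0 and x + y = 262.
Try x > 0, y > 0 (so mu_x = mu_y = 0): y = lambda, x = lambda => x = y = lambda
x + y = 262 => 2*lambda = 262 => lambda = 131
x* = y* = 131 > 0, consistent with mu_x = mu_y = 0.
(Any feasible point with x = 0 or y = 0 has f = 0 > -17161, so the minimum is not on those boundaries.)
min(-xy) = -17161 (i.e. max xy = 17161)
Multipliers: lambda = 131, mu_x = 0, mu_y = 0
Complementary slackness: lambda*(x + y - 262) = 131*(131 + 131 - 262) = 0, mu_x*x = 0*131 = 0, mu_y*y = 0*131 = 0. Satisfied.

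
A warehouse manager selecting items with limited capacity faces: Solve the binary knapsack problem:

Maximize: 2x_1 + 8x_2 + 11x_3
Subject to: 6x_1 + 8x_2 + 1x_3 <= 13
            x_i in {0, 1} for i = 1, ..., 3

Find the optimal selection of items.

Items: item 1 (v=2, w=6), item 2 (v=8, w=8), item 3 (v=11, w=1)
Capacity: 13
Checking all 8 subsets (w = total weight, v = total value):
  {}: w = 0, v = 0
  {1}: w = 6, v = 2
  {2}: w = 8, v = 8
  {3}: w = 1, v = 11
  {1, 2}: w = 14 > 13, infeasible
  {1, 3}: w = 7, v = 13
  {2, 3}: w = 9, v = 19
  {1, 2, 3}: w = 15 > 13, infeasible
Best feasible subset: items [2, 3]
Total weight: 9 <= 13, total value: 19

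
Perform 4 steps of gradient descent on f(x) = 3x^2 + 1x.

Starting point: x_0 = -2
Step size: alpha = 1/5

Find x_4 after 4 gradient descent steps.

f(x) = 3x^2 + 1x, f'(x) = 6x + (1)
Step 1: f'(-2) = -11, x_1 = -2 - 1/5 * -11 = 1/5
Step 2: f'(1/5) = 11/5, x_2 = 1/5 - 1/5 * 11/5 = -6/25
Step 3: f'(-6/25) = -11/25, x_3 = -6/25 - 1/5 * -11/25 = -19/125
Step 4: f'(-19/125) = 11/125, x_4 = -19/125 - 1/5 * 11/125 = -106/625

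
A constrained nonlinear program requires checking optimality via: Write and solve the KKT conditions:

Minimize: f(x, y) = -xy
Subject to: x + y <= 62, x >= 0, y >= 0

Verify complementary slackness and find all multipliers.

Problem: min -xy s.t. x + y <= 62 (multiplier lambda), x >= 0 (mu_x), y >= 0 (mu_y)
KKT stationarity: -y + lambda - mu_x = 0, -x + lambda - mu_y = 0, with lambda, mu_x, mu_y >= 0
Complementary slackness: lambda*(x + y - 62) = 0, mu_x*x = 0, mu_y*y = 0
If lambda = 0: y = -mu_x <= 0 and x = -mu_y <= 0 force x = y = 0 with f = 0; but x = y = 31 is feasible with f = -961 < 0, so this is not the minimum. Hence lambda > 0 and x + y = 62.
Try x > 0, y > 0 (so mu_x = mu_y = 0): y = lambda, x = lambda => x = y = lambda
x + y = 62 => 2*lambda = 62 => lambda = 31
x* = y* = 31 > 0, consistent with mu_x = mu_y = 0.
(Any feasible point with x = 0 or y = 0 has f = 0 > -961, so the minimum is not on those boundaries.)
min(-xy) = -961 (i.e. max xy = 961)
Multipliers: lambda = 31, mu_x = 0, mu_y = 0
Complementary slackness: lambda*(x + y - 62) = 31*(31 + 31 - 62) = 0, mu_x*x = 0*31 = 0, mu_y*y = 0*31 = 0. Satisfied.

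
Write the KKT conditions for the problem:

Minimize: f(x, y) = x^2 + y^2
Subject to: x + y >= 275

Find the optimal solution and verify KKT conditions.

KKT conditions for min x^2 + y^2 s.t. x + y >= 275:
Stationarity: 2x = mu, 2y = mu
So x = y = mu/2.
Complementary slackness: mu*(x + y - 275) = 0
Primal feasibility: x + y >= 275; dual feasibility: mu >= 0
If mu = 0 then x = y = 0, but 0 + 0 < 275 is infeasible, so the constraint is active.
Constraint active: x + y = 2*(mu/2) = 275 => mu = 275
x = y = 275/2, f = 75625/2
Verify: stationarity 2*(275/2) = 275 = mu; primal 275/2 + 275/2 = 275 >= 275; dual mu = 275 >= 0; complementary slackness 275*(275 - 275) = 0. All KKT conditions hold.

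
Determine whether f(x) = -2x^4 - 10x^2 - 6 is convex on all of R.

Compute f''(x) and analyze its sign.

f(x) = -2x^4 - 10x^2 - 6
f'(x) = -8x^3 + -20x
f''(x) = -24x^2 + -20
f''(x) = -24x^2 + -20 <= -20 < 0 for all x
Therefore, f is concave on R.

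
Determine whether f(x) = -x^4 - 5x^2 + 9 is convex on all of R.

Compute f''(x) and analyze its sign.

f(x) = -x^4 - 5x^2 + 9
f'(x) = -4x^3 + -10x
f''(x) = -12x^2 + -10
f''(x) = -12x^2 + -10 <= -10 < 0 for all x
Therefore, f is concave on R.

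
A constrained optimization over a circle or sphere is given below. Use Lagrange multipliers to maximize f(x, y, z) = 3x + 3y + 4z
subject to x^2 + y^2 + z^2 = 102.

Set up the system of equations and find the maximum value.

Lagrange conditions: 3 = 2*lambda*x, 3 = 2*lambda*y, 4 = 2*lambda*z
So x:3 = y:3 = z:4, i.e. x = 3t, y = 3t, z = 4t
Constraint: t^2*(3^2 + 3^2 + 4^2) = 102
  t^2 * 34 = 102  =>  t = sqrt(3)
Maximum = 3*3t + 3*3t + 4*4t = 34*sqrt(3) = sqrt(3468)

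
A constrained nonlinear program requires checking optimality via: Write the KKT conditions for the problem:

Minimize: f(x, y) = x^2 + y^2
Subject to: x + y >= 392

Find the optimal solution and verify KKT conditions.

KKT conditions for min x^2 + y^2 s.t. x + y >= 392:
Stationarity: 2x = mu, 2y = mu
So x = y = mu/2.
Complementary slackness: mu*(x + y - 392) = 0
Primal feasibility: x + y >= 392; dual feasibility: mu >= 0
If mu = 0 then x = y = 0, but 0 + 0 < 392 is infeasible, so the constraint is active.
Constraint active: x + y = 2*(mu/2) = 392 => mu = 392
x = y = 196, f = 76832
Verify: stationarity 2*196 = 392 = mu; primal 196 + 196 = 392 >= 392; dual mu = 392 >= 0; complementary slackness 392*(392 - 392) = 0. All KKT conditions hold.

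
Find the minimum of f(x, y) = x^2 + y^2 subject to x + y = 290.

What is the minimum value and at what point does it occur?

Substitute y = 290 - x into f(x,y) = x^2 + y^2:
g(x) = x^2 + (290 - x)^2 = 2x^2 - 580x + 84100
g'(x) = 4x - 580 = 0  =>  x = 145
y = 290 - 145 = 145
Minimum value = 145^2 + 145^2 = 42050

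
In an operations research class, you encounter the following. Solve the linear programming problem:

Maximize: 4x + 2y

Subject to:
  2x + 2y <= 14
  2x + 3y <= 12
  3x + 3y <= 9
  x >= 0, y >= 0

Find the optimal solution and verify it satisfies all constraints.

Feasible vertices: (0, 0), (0, 3), (3, 0)
Objective 4x + 2y at each vertex:
  (0, 0): 0
  (0, 3): 6
  (3, 0): 12
Maximum is 12 at (3, 0).
Verify constraints at (x, y) = (3, 0):
  2*3 + 2*0 = 6 <= 14
  2*3 + 3*0 = 6 <= 12
  3*3 + 3*0 = 9 <= 9 (active)
  x = 3 >= 0, y = 0 >= 0. All constraints satisfied.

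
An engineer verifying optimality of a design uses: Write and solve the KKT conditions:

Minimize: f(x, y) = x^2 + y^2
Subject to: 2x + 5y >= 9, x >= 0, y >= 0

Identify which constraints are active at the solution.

KKT conditions for min x^2 + y^2 s.t. 2x + 5y >= 9, x >= 0, y >= 0:
Stationarity: 2x = mu*2 + mu_x, 2y = mu*5 + mu_y, with mu, mu_x, mu_y >= 0
Complementary slackness: mu*(2x + 5y - 9) = 0, mu_x*x = 0, mu_y*y = 0
(0, 0) is infeasible (2*0 + 5*0 < 9), so if mu = 0 stationarity would force x = mu_x/2 >= 0, y = mu_y/2 >= 0 with mu_x*x = mu_y*y = 0, i.e. x = y = 0: contradiction. Hence mu > 0 and 2x + 5y = 9 is active.
Try x > 0, y > 0 (so mu_x = mu_y = 0): x = 2*mu/2, y = 5*mu/2
Substitute: 2*(2*mu/2) + 5*(5*mu/2) = 9
  mu*29/2 = 9 => mu = 18/29
x* = 18/29 > 0, y* = 45/29 > 0, consistent with mu_x = mu_y = 0.
f is convex and the constraints are linear, so this KKT point is the global minimum.
f* = 81/29
Active constraints: 2x + 5y >= 9 (holds with equality, mu = 18/29 > 0); x >= 0 and y >= 0 are inactive (mu_x = mu_y = 0).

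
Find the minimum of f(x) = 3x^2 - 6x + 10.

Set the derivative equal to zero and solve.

f(x) = 3x^2 - 6x + 10
f'(x) = 6x + (-6) = 0
x = 6/6 = 1
f(1) = 7
Since f''(x) = 6 > 0, this is a minimum.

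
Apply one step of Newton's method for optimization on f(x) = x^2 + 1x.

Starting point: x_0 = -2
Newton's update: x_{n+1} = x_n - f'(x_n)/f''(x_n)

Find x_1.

f(x) = x^2 + 1x
f'(x) = 2x + (1), f''(x) = 2
Newton step: x_1 = x_0 - f'(x_0)/f''(x_0)
f'(-2) = -3
x_1 = -2 - -3/2 = -1/2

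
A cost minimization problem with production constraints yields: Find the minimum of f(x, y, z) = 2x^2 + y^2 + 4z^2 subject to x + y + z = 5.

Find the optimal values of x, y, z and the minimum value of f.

Using Lagrange multipliers on f = 2x^2 + y^2 + 4z^2 with constraint x + y + z = 5:
Conditions: 2*2*x = lambda, 2*1*y = lambda, 2*4*z = lambda
So x = lambda/4, y = lambda/2, z = lambda/8
Substituting into constraint: lambda * (7/8) = 5
lambda = 40/7
x = 10/7, y = 20/7, z = 5/7
Minimum value = 100/7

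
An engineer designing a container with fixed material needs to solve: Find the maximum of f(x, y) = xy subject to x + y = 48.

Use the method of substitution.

Substitute y = 48 - x into f(x,y) = xy:
g(x) = x(48 - x) = 48x - x^2
g'(x) = 48 - 2x = 0  =>  x = 24
y = 48 - 24 = 24
Maximum value = 24 * 24 = 576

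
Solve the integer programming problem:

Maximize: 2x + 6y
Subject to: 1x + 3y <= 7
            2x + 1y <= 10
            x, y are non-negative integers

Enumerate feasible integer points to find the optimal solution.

Constraint 1: 1x + 3y <= 7
Constraint 2: 2x + 1y <= 10
Feasible x range (need y >= 0): 0 <= x <= min(7/1, 10/2) => x in {0, ..., 5}.
Enumerate feasible integer points row by row (the coefficient of y is 6 > 0, so for each x the largest feasible y gives the best value):
  x = 0: y <= min((7 - 1*0)/3, (10 - 2*0)/1) => y in {0, ..., 2}; best 2*0 + 6*2 = 12
  x = 1: y <= min((7 - 1*1)/3, (10 - 2*1)/1) => y in {0, ..., 2}; best 2*1 + 6*2 = 14
  x = 2: y <= min((7 - 1*2)/3, (10 - 2*2)/1) => y in {0, ..., 1}; best 2*2 + 6*1 = 10
  x = 3: y <= min((7 - 1*3)/3, (10 - 2*3)/1) => y in {0, ..., 1}; best 2*3 + 6*1 = 12
  x = 4: y <= min((7 - 1*4)/3, (10 - 2*4)/1) => y in {0, ..., 1}; best 2*4 + 6*1 = 14
  x = 5: y <= min((7 - 1*5)/3, (10 - 2*5)/1) => y in {0}; best 2*5 + 6*0 = 10
The maximum 2x + 6y = 14 is achieved at x = 1, y = 2.
(The same value 14 is also attained at (4, 1).)
Check: 1*1 + 3*2 = 7 <= 7 and 2*1 + 1*2 = 4 <= 10.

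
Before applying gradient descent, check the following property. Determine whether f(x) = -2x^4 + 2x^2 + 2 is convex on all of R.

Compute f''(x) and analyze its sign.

f(x) = -2x^4 + 2x^2 + 2
f'(x) = -8x^3 + 4x
f''(x) = -24x^2 + 4
f''(x) = -24x^2 + 4 -> -inf as |x| -> inf
Therefore, f is not globally convex on R.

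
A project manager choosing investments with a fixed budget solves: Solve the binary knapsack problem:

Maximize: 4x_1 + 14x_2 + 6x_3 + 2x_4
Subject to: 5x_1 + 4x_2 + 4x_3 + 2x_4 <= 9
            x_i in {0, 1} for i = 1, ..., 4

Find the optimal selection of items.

Items: item 1 (v=4, w=5), item 2 (v=14, w=4), item 3 (v=6, w=4), item 4 (v=2, w=2)
Capacity: 9
Checking all 16 subsets (w = total weight, v = total value):
  {}: w = 0, v = 0
  {1}: w = 5, v = 4
  {2}: w = 4, v = 14
  {3}: w = 4, v = 6
  {4}: w = 2, v = 2
  {1, 2}: w = 9, v = 18
  {1, 3}: w = 9, v = 10
  {1, 4}: w = 7, v = 6
  {2, 3}: w = 8, v = 20
  {2, 4}: w = 6, v = 16
  {3, 4}: w = 6, v = 8
  {1, 2, 3}: w = 13 > 9, infeasible
  {1, 2, 4}: w = 11 > 9, infeasible
  {1, 3, 4}: w = 11 > 9, infeasible
  {2, 3, 4}: w = 10 > 9, infeasible
  {1, 2, 3, 4}: w = 15 > 9, infeasible
Best feasible subset: items [2, 3]
Total weight: 8 <= 9, total value: 20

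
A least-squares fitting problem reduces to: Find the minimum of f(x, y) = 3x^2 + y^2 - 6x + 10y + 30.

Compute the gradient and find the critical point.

f(x,y) = 3x^2 + y^2 - 6x + 10y + 30
df/dx = 6x + (-6) = 0  =>  x = 1
df/dy = 2y + (10) = 0  =>  y = -5
f(1, -5) = 3*(1)^2 + 1*(-5)^2 + -6*(1) + 10*(-5) + 30 = 2
Hessian is diagonal with entries 6, 2 > 0, so this is a minimum.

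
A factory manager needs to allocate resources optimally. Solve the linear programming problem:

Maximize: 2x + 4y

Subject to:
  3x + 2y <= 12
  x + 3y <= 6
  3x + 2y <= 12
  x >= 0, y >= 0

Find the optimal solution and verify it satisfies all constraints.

Feasible vertices: (0, 0), (0, 2), (24/7, 6/7), (4, 0)
Objective 2x + 4y at each vertex:
  (0, 0): 0
  (0, 2): 8
  (24/7, 6/7): 72/7
  (4, 0): 8
Maximum is 72/7 at (24/7, 6/7).
Verify constraints at (x, y) = (24/7, 6/7):
  3*(24/7) + 2*(6/7) = 12 <= 12 (active)
  1*(24/7) + 3*(6/7) = 6 <= 6 (active)
  3*(24/7) + 2*(6/7) = 12 <= 12 (active)
  x = 24/7 >= 0, y = 6/7 >= 0. All constraints satisfied.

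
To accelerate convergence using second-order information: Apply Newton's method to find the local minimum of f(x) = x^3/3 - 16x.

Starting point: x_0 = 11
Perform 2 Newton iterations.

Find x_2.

f(x) = x^3/3 - 16x
f'(x) = x^2 - 16, f''(x) = 2x
Newton update: x_{n+1} = x_n - (x_n^2 - 16)/(2*x_n)
Step 1: x_0 = 11, f'=105, f''=22, x_1 = 137/22
Step 2: x_1 = 137/22, f'=11025/484, f''=137/11, x_2 = 26513/6028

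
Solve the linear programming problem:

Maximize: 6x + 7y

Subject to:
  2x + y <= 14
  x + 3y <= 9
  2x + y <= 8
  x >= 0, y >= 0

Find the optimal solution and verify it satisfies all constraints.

Feasible vertices: (0, 0), (0, 3), (3, 2), (4, 0)
Objective 6x + 7y at each vertex:
  (0, 0): 0
  (0, 3): 21
  (3, 2): 32
  (4, 0): 24
Maximum is 32 at (3, 2).
Verify constraints at (x, y) = (3, 2):
  2*3 + 1*2 = 8 <= 14
  1*3 + 3*2 = 9 <= 9 (active)
  2*3 + 1*2 = 8 <= 8 (active)
  x = 3 >= 0, y = 2 >= 0. All constraints satisfied.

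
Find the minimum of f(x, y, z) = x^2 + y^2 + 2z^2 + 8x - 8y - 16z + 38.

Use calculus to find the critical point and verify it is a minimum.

f(x,y,z) = x^2 + y^2 + 2z^2 + 8x - 8y - 16z + 38
df/dx = 2x + (8) = 0 => x = -4
df/dy = 2y + (-8) = 0 => y = 4
df/dz = 4z + (-16) = 0 => z = 4
f(-4,4,4) = 1*(-4)^2 + 1*(4)^2 + 2*(4)^2 + 8*(-4) + -8*(4) + -16*(4) + 38 = -26
Hessian is diagonal with entries 2, 2, 4 > 0, confirmed minimum.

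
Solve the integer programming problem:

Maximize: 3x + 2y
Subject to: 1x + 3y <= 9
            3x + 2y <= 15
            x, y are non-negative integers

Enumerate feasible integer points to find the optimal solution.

Constraint 1: 1x + 3y <= 9
Constraint 2: 3x + 2y <= 15
Feasible x range (need y >= 0): 0 <= x <= min(9/1, 15/3) => x in {0, ..., 5}.
Enumerate feasible integer points row by row (the coefficient of y is 2 > 0, so for each x the largest feasible y gives the best value):
  x = 0: y <= min((9 - 1*0)/3, (15 - 3*0)/2) => y in {0, ..., 3}; best 3*0 + 2*3 = 6
  x = 1: y <= min((9 - 1*1)/3, (15 - 3*1)/2) => y in {0, ..., 2}; best 3*1 + 2*2 = 7
  x = 2: y <= min((9 - 1*2)/3, (15 - 3*2)/2) => y in {0, ..., 2}; best 3*2 + 2*2 = 10
  x = 3: y <= min((9 - 1*3)/3, (15 - 3*3)/2) => y in {0, ..., 2}; best 3*3 + 2*2 = 13
  x = 4: y <= min((9 - 1*4)/3, (15 - 3*4)/2) => y in {0, ..., 1}; best 3*4 + 2*1 = 14
  x = 5: y <= min((9 - 1*5)/3, (15 - 3*5)/2) => y in {0}; best 3*5 + 2*0 = 15
The maximum 3x + 2y = 15 is achieved at x = 5, y = 0.
Check: 1*5 + 3*0 = 5 <= 9 and 3*5 + 2*0 = 15 <= 15.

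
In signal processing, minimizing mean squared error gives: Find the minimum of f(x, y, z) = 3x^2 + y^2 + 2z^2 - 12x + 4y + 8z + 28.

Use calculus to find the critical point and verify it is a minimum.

f(x,y,z) = 3x^2 + y^2 + 2z^2 - 12x + 4y + 8z + 28
df/dx = 6x + (-12) = 0 => x = 2
df/dy = 2y + (4) = 0 => y = -2
df/dz = 4z + (8) = 0 => z = -2
f(2,-2,-2) = 3*(2)^2 + 1*(-2)^2 + 2*(-2)^2 + -12*(2) + 4*(-2) + 8*(-2) + 28 = 4
Hessian is diagonal with entries 6, 2, 4 > 0, confirmed minimum.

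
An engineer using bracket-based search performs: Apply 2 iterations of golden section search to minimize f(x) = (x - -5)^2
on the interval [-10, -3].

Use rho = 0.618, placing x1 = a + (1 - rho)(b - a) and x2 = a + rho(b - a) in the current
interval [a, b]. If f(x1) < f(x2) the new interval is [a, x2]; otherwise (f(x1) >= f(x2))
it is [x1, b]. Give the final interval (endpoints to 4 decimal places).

Golden section search for min of f(x) = (x - -5)^2 on [-10, -3].
Each step: x1 = a + (1 - rho)(b - a), x2 = a + rho(b - a); if f(x1) < f(x2) keep [a, x2], otherwise keep [x1, b].
Step 1: [-10.0000, -3.0000], x1=-7.3260 (f=5.4103), x2=-5.6740 (f=0.4543); f(x1) > f(x2) => keep [-7.3260, -3.0000]
Step 2: [-7.3260, -3.0000], x1=-5.6735 (f=0.4536), x2=-4.6525 (f=0.1207); f(x1) > f(x2) => keep [-5.6735, -3.0000]
Final interval: [-5.6735, -3.0000]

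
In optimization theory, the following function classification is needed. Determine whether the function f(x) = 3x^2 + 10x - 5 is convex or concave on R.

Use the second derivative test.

f(x) = 3x^2 + 10x - 5
f'(x) = 6x + 10
f''(x) = 6
Since f''(x) = 6 > 0 for all x, f is convex on R.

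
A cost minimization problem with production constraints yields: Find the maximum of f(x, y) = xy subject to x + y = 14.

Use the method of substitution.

Substitute y = 14 - x into f(x,y) = xy:
g(x) = x(14 - x) = 14x - x^2
g'(x) = 14 - 2x = 0  =>  x = 7
y = 14 - 7 = 7
Maximum value = 7 * 7 = 49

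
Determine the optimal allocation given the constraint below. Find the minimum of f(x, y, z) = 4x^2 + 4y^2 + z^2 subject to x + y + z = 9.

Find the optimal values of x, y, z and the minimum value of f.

Using Lagrange multipliers on f = 4x^2 + 4y^2 + z^2 with constraint x + y + z = 9:
Conditions: 2*4*x = lambda, 2*4*y = lambda, 2*1*z = lambda
So x = lambda/8, y = lambda/8, z = lambda/2
Substituting into constraint: lambda * (3/4) = 9
lambda = 12
x = 3/2, y = 3/2, z = 6
Minimum value = 54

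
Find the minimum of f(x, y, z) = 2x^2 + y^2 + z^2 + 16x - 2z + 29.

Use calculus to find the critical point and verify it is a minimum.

f(x,y,z) = 2x^2 + y^2 + z^2 + 16x - 2z + 29
df/dx = 4x + (16) = 0 => x = -4
df/dy = 2y + (0) = 0 => y = 0
df/dz = 2z + (-2) = 0 => z = 1
f(-4,0,1) = 2*(-4)^2 + 1*(0)^2 + 1*(1)^2 + 16*(-4) + -2*(1) + 29 = -4
Hessian is diagonal with entries 4, 2, 2 > 0, confirmed minimum.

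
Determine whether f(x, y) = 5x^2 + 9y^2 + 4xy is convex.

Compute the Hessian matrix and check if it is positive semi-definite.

f(x,y) = 5x^2 + 9y^2 + 4xy
Hessian H = [[10, 4], [4, 18]]
trace(H) = 28, det(H) = 164
Eigenvalues: (28 +/- sqrt(128)) / 2 = 19.66, 8.343
Since both eigenvalues > 0, f is convex.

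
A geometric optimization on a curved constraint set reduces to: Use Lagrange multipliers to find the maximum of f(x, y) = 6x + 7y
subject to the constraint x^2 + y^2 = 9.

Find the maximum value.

Set up Lagrange conditions: grad f = lambda * grad g
  6 = 2*lambda*x
  7 = 2*lambda*y
From these: x/y = 6/7, so x = 6t, y = 7t for some t.
Substitute into constraint: (6t)^2 + (7t)^2 = 9
  t^2 * 85 = 9
  t = sqrt(9/85)
Maximum = 6*x + 7*y = (6^2 + 7^2)*t = 85 * sqrt(9/85) = sqrt(765)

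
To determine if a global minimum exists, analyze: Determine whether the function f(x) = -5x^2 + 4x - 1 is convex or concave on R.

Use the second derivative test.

f(x) = -5x^2 + 4x - 1
f'(x) = -10x + 4
f''(x) = -10
Since f''(x) = -10 < 0 for all x, f is concave on R.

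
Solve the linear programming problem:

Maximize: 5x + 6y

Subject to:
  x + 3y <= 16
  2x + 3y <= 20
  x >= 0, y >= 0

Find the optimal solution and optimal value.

Feasible vertices: (0, 0), (0, 16/3), (4, 4), (10, 0)
Objective 5x + 6y at each:
  (0, 0): 0
  (0, 16/3): 32
  (4, 4): 44
  (10, 0): 50
Maximum is 50 at (10, 0).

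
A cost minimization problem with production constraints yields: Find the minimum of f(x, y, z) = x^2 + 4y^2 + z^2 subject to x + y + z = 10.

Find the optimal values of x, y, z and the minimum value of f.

Using Lagrange multipliers on f = x^2 + 4y^2 + z^2 with constraint x + y + z = 10:
Conditions: 2*1*x = lambda, 2*4*y = lambda, 2*1*z = lambda
So x = lambda/2, y = lambda/8, z = lambda/2
Substituting into constraint: lambda * (9/8) = 10
lambda = 80/9
x = 40/9, y = 10/9, z = 40/9
Minimum value = 400/9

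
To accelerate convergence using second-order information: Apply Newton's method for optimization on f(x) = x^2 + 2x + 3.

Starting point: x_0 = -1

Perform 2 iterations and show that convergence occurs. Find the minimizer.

f(x) = x^2 + 2x + 3, f'(x) = 2x + (2), f''(x) = 2
Step 1: f'(-1) = 0, x_1 = -1 - 0/2 = -1
Step 2: f'(-1) = 0, x_2 = -1 (converged)
Newton's method converges in 1 step for quadratics.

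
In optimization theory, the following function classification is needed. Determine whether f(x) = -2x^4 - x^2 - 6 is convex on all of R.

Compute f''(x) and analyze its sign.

f(x) = -2x^4 - x^2 - 6
f'(x) = -8x^3 + -2x
f''(x) = -24x^2 + -2
f''(x) = -24x^2 + -2 <= -2 < 0 for all x
Therefore, f is concave on R.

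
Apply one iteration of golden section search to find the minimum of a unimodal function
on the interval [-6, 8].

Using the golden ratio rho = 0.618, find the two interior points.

Golden section search on [-6, 8].
Golden ratio rho = 0.618 (approx).
Interior points:
  x_1 = -6 + (1-0.618)*14 = -0.6520
  x_2 = -6 + 0.618*14 = 2.6520
Compare f(x_1) and f(x_2) to determine which subinterval to keep.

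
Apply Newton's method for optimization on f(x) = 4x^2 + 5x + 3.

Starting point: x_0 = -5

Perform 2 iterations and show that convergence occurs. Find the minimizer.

f(x) = 4x^2 + 5x + 3, f'(x) = 8x + (5), f''(x) = 8
Step 1: f'(-5) = -35, x_1 = -5 - -35/8 = -5/8
Step 2: f'(-5/8) = 0, x_2 = -5/8 (converged)
Newton's method converges in 1 step for quadratics.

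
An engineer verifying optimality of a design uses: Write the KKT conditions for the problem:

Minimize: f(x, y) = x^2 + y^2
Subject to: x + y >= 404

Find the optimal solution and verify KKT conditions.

KKT conditions for min x^2 + y^2 s.t. x + y >= 404:
Stationarity: 2x = mu, 2y = mu
So x = y = mu/2.
Complementary slackness: mu*(x + y - 404) = 0
Primal feasibility: x + y >= 404; dual feasibility: mu >= 0
If mu = 0 then x = y = 0, but 0 + 0 < 404 is infeasible, so the constraint is active.
Constraint active: x + y = 2*(mu/2) = 404 => mu = 404
x = y = 202, f = 81608
Verify: stationarity 2*202 = 404 = mu; primal 202 + 202 = 404 >= 404; dual mu = 404 >= 0; complementary slackness 404*(404 - 404) = 0. All KKT conditions hold.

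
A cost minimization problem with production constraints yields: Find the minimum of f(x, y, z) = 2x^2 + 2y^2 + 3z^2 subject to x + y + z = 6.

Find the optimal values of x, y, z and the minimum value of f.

Using Lagrange multipliers on f = 2x^2 + 2y^2 + 3z^2 with constraint x + y + z = 6:
Conditions: 2*2*x = lambda, 2*2*y = lambda, 2*3*z = lambda
So x = lambda/4, y = lambda/4, z = lambda/6
Substituting into constraint: lambda * (2/3) = 6
lambda = 9
x = 9/4, y = 9/4, z = 3/2
Minimum value = 27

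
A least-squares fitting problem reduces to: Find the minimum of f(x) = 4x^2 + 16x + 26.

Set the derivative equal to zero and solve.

f(x) = 4x^2 + 16x + 26
f'(x) = 8x + (16) = 0
x = -16/8 = -2
f(-2) = 10
Since f''(x) = 8 > 0, this is a minimum.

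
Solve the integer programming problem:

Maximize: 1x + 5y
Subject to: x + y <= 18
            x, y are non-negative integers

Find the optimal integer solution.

Objective: 1x + 5y, constraint: x + y <= 18
Coefficient of y is 5 > coefficient of x is 1, so allocate the entire budget to y.
Optimal: x = 0, y = 18, value = 90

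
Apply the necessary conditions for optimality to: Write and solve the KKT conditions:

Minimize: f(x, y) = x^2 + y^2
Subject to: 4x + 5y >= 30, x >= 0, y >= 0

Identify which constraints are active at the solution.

KKT conditions for min x^2 + y^2 s.t. 4x + 5y >= 30, x >= 0, y >= 0:
Stationarity: 2x = mu*4 + mu_x, 2y = mu*5 + mu_y, with mu, mu_x, mu_y >= 0
Complementary slackness: mu*(4x + 5y - 30) = 0, mu_x*x = 0, mu_y*y = 0
(0, 0) is infeasible (4*0 + 5*0 < 30), so if mu = 0 stationarity would force x = mu_x/2 >= 0, y = mu_y/2 >= 0 with mu_x*x = mu_y*y = 0, i.e. x = y = 0: contradiction. Hence mu > 0 and 4x + 5y = 30 is active.
Try x > 0, y > 0 (so mu_x = mu_y = 0): x = 4*mu/2, y = 5*mu/2
Substitute: 4*(4*mu/2) + 5*(5*mu/2) = 30
  mu*41/2 = 30 => mu = 60/41
x* = 120/41 > 0, y* = 150/41 > 0, consistent with mu_x = mu_y = 0.
f is convex and the constraints are linear, so this KKT point is the global minimum.
f* = 900/41
Active constraints: 4x + 5y >= 30 (holds with equality, mu = 60/41 > 0); x >= 0 and y >= 0 are inactive (mu_x = mu_y = 0).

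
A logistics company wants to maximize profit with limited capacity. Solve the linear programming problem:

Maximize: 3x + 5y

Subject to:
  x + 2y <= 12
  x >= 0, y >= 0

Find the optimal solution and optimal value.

The feasible region has vertices at [(0, 0), (12, 0), (0, 6)].
Checking objective 3x + 5y at each vertex:
  (0, 0): 3*0 + 5*0 = 0
  (12, 0): 3*12 + 5*0 = 36
  (0, 6): 3*0 + 5*6 = 30
Maximum is 36 at (12, 0).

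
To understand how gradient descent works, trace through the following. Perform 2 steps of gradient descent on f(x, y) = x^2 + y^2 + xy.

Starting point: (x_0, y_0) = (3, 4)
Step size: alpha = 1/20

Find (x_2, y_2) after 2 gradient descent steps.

f(x,y) = x^2 + y^2 + xy
grad_x = 2x + 1y, grad_y = 2y + 1x
Step 1: grad = (10, 11), (5/2, 69/20)
Step 2: grad = (169/20, 47/5), (831/400, 149/50)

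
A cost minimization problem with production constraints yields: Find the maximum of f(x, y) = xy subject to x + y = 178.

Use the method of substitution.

Substitute y = 178 - x into f(x,y) = xy:
g(x) = x(178 - x) = 178x - x^2
g'(x) = 178 - 2x = 0  =>  x = 89
y = 178 - 89 = 89
Maximum value = 89 * 89 = 7921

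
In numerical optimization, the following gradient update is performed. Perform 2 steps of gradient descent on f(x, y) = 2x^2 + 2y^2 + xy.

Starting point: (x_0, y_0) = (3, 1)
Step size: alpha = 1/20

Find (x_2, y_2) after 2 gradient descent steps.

f(x,y) = 2x^2 + 2y^2 + xy
grad_x = 4x + 1y, grad_y = 4y + 1x
Step 1: grad = (13, 7), (47/20, 13/20)
Step 2: grad = (201/20, 99/20), (739/400, 161/400)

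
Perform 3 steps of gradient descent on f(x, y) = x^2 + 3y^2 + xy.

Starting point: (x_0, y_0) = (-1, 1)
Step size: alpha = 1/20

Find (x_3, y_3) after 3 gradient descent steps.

f(x,y) = x^2 + 3y^2 + xy
grad_x = 2x + 1y, grad_y = 6y + 1x
Step 1: grad = (-1, 5), (-19/20, 3/4)
Step 2: grad = (-23/20, 71/20), (-357/400, 229/400)
Step 3: grad = (-97/80, 1017/400), (-1331/1600, 3563/8000)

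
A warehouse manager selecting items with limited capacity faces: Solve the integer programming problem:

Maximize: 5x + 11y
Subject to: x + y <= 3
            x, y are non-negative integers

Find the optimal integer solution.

Objective: 5x + 11y, constraint: x + y <= 3
Coefficient of y is 11 > coefficient of x is 5, so allocate the entire budget to y.
Optimal: x = 0, y = 3, value = 33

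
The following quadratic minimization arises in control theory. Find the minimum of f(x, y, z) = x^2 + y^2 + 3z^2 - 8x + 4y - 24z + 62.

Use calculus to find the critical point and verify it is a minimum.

f(x,y,z) = x^2 + y^2 + 3z^2 - 8x + 4y - 24z + 62
df/dx = 2x + (-8) = 0 => x = 4
df/dy = 2y + (4) = 0 => y = -2
df/dz = 6z + (-24) = 0 => z = 4
f(4,-2,4) = 1*(4)^2 + 1*(-2)^2 + 3*(4)^2 + -8*(4) + 4*(-2) + -24*(4) + 62 = -6
Hessian is diagonal with entries 2, 2, 6 > 0, confirmed minimum.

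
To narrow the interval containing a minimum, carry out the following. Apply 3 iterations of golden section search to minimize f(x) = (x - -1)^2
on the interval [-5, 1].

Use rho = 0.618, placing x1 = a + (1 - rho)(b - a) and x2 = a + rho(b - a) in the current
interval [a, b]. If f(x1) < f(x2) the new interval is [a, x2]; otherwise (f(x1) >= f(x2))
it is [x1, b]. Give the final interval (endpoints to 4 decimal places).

Golden section search for min of f(x) = (x - -1)^2 on [-5, 1].
Each step: x1 = a + (1 - rho)(b - a), x2 = a + rho(b - a); if f(x1) < f(x2) keep [a, x2], otherwise keep [x1, b].
Step 1: [-5.0000, 1.0000], x1=-2.7080 (f=2.9173), x2=-1.2920 (f=0.0853); f(x1) > f(x2) => keep [-2.7080, 1.0000]
Step 2: [-2.7080, 1.0000], x1=-1.2915 (f=0.0850), x2=-0.4165 (f=0.3405); f(x1) < f(x2) => keep [-2.7080, -0.4165]
Step 3: [-2.7080, -0.4165], x1=-1.8326 (f=0.6933), x2=-1.2918 (f=0.0852); f(x1) > f(x2) => keep [-1.8326, -0.4165]
Final interval: [-1.8326, -0.4165]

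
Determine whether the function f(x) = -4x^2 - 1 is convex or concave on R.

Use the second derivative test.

f(x) = -4x^2 - 1
f'(x) = -8x + 0
f''(x) = -8
Since f''(x) = -8 < 0 for all x, f is concave on R.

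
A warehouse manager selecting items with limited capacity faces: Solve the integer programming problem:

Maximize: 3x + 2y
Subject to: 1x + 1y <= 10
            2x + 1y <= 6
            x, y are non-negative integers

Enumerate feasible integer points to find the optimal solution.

Constraint 1: 1x + 1y <= 10
Constraint 2: 2x + 1y <= 6
Feasible x range (need y >= 0): 0 <= x <= min(10/1, 6/2) => x in {0, ..., 3}.
Enumerate feasible integer points row by row (the coefficient of y is 2 > 0, so for each x the largest feasible y gives the best value):
  x = 0: y <= min((10 - 1*0)/1, (6 - 2*0)/1) => y in {0, ..., 6}; best 3*0 + 2*6 = 12
  x = 1: y <= min((10 - 1*1)/1, (6 - 2*1)/1) => y in {0, ..., 4}; best 3*1 + 2*4 = 11
  x = 2: y <= min((10 - 1*2)/1, (6 - 2*2)/1) => y in {0, ..., 2}; best 3*2 + 2*2 = 10
  x = 3: y <= min((10 - 1*3)/1, (6 - 2*3)/1) => y in {0}; best 3*3 + 2*0 = 9
The maximum 3x + 2y = 12 is achieved at x = 0, y = 6.
Check: 1*0 + 1*6 = 6 <= 10 and 2*0 + 1*6 = 6 <= 6.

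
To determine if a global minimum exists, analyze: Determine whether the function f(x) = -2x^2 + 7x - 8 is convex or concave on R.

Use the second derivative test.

f(x) = -2x^2 + 7x - 8
f'(x) = -4x + 7
f''(x) = -4
Since f''(x) = -4 < 0 for all x, f is concave on R.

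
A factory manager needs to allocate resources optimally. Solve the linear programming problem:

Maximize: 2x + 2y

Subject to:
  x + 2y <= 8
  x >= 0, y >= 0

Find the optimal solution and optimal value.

The feasible region has vertices at [(0, 0), (8, 0), (0, 4)].
Checking objective 2x + 2y at each vertex:
  (0, 0): 2*0 + 2*0 = 0
  (8, 0): 2*8 + 2*0 = 16
  (0, 4): 2*0 + 2*4 = 8
Maximum is 16 at (8, 0).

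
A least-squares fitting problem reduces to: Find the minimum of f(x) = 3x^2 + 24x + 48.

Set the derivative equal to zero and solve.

f(x) = 3x^2 + 24x + 48
f'(x) = 6x + (24) = 0
x = -24/6 = -4
f(-4) = 0
Since f''(x) = 6 > 0, this is a minimum.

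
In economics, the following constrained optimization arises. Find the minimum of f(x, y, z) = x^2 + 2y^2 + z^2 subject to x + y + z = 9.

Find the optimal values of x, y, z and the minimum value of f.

Using Lagrange multipliers on f = x^2 + 2y^2 + z^2 with constraint x + y + z = 9:
Conditions: 2*1*x = lambda, 2*2*y = lambda, 2*1*z = lambda
So x = lambda/2, y = lambda/4, z = lambda/2
Substituting into constraint: lambda * (5/4) = 9
lambda = 36/5
x = 18/5, y = 9/5, z = 18/5
Minimum value = 162/5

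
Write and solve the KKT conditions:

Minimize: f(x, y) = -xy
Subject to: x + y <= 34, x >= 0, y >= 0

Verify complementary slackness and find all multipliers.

Problem: min -xy s.t. x + y <= 34 (multiplier lambda), x >= 0 (mu_x), y >= 0 (mu_y)
KKT stationarity: -y + lambda - mu_x = 0, -x + lambda - mu_y = 0, with lambda, mu_x, mu_y >= 0
Complementary slackness: lambda*(x + y - 34) = 0, mu_x*x = 0, mu_y*y = 0
If lambda = 0: y = -mu_x <= 0 and x = -mu_y <= 0 force x = y = 0 with f = 0; but x = y = 17 is feasible with f = -289 < 0, so this is not the minimum. Hence lambda > 0 and x + y = 34.
Try x > 0, y > 0 (so mu_x = mu_y = 0): y = lambda, x = lambda => x = y = lambda
x + y = 34 => 2*lambda = 34 => lambda = 17
x* = y* = 17 > 0, consistent with mu_x = mu_y = 0.
(Any feasible point with x = 0 or y = 0 has f = 0 > -289, so the minimum is not on those boundaries.)
min(-xy) = -289 (i.e. max xy = 289)
Multipliers: lambda = 17, mu_x = 0, mu_y = 0
Complementary slackness: lambda*(x + y - 34) = 17*(17 + 17 - 34) = 0, mu_x*x = 0*17 = 0, mu_y*y = 0*17 = 0. Satisfied.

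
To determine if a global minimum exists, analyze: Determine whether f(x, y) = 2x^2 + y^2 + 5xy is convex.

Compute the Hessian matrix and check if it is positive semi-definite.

f(x,y) = 2x^2 + y^2 + 5xy
Hessian H = [[4, 5], [5, 2]]
trace(H) = 6, det(H) = -17
Eigenvalues: (6 +/- sqrt(104)) / 2 = 8.099, -2.099
Since not both eigenvalues positive, f is neither convex nor concave.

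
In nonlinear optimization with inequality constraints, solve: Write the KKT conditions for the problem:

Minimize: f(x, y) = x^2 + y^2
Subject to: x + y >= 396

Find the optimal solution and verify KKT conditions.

KKT conditions for min x^2 + y^2 s.t. x + y >= 396:
Stationarity: 2x = mu, 2y = mu
So x = y = mu/2.
Complementary slackness: mu*(x + y - 396) = 0
Primal feasibility: x + y >= 396; dual feasibility: mu >= 0
If mu = 0 then x = y = 0, but 0 + 0 < 396 is infeasible, so the constraint is active.
Constraint active: x + y = 2*(mu/2) = 396 => mu = 396
x = y = 198, f = 78408
Verify: stationarity 2*198 = 396 = mu; primal 198 + 198 = 396 >= 396; dual mu = 396 >= 0; complementary slackness 396*(396 - 396) = 0. All KKT conditions hold.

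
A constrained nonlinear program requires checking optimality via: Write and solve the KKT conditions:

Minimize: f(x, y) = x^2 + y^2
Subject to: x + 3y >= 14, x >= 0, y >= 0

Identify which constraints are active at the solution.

KKT conditions for min x^2 + y^2 s.t. 1x + 3y >= 14, x >= 0, y >= 0:
Stationarity: 2x = mu*1 + mu_x, 2y = mu*3 + mu_y, with mu, mu_x, mu_y >= 0
Complementary slackness: mu*(x + 3y - 14) = 0, mu_x*x = 0, mu_y*y = 0
(0, 0) is infeasible (1*0 + 3*0 < 14), so if mu = 0 stationarity would force x = mu_x/2 >= 0, y = mu_y/2 >= 0 with mu_x*x = mu_y*y = 0, i.e. x = y = 0: contradiction. Hence mu > 0 and x + 3y = 14 is active.
Try x > 0, y > 0 (so mu_x = mu_y = 0): x = 1*mu/2, y = 3*mu/2
Substitute: 1*(1*mu/2) + 3*(3*mu/2) = 14
  mu*10/2 = 14 => mu = 14/5
x* = 7/5 > 0, y* = 21/5 > 0, consistent with mu_x = mu_y = 0.
f is convex and the constraints are linear, so this KKT point is the global minimum.
f* = 98/5
Active constraints: x + 3y >= 14 (holds with equality, mu = 14/5 > 0); x >= 0 and y >= 0 are inactive (mu_x = mu_y = 0).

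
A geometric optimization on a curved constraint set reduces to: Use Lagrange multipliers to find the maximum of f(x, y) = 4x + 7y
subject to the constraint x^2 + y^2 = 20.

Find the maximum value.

Set up Lagrange conditions: grad f = lambda * grad g
  4 = 2*lambda*x
  7 = 2*lambda*y
From these: x/y = 4/7, so x = 4t, y = 7t for some t.
Substitute into constraint: (4t)^2 + (7t)^2 = 20
  t^2 * 65 = 20
  t = sqrt(20/65)
Maximum = 4*x + 7*y = (4^2 + 7^2)*t = 65 * sqrt(20/65) = sqrt(1300)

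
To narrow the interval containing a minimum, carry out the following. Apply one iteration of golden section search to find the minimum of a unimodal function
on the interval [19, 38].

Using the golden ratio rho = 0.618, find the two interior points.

Golden section search on [19, 38].
Golden ratio rho = 0.618 (approx).
Interior points:
  x_1 = 19 + (1-0.618)*19 = 26.2580
  x_2 = 19 + 0.618*19 = 30.7420
Compare f(x_1) and f(x_2) to determine which subinterval to keep.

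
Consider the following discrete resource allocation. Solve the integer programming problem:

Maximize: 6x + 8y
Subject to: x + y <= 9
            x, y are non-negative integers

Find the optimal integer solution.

Objective: 6x + 8y, constraint: x + y <= 9
Coefficient of y is 8 > coefficient of x is 6, so allocate the entire budget to y.
Optimal: x = 0, y = 9, value = 72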